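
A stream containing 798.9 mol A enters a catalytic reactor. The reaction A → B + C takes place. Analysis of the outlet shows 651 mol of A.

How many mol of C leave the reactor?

148 mol

For A: n = n₀ − 1ξ → 651 = 798.9 − 1ξ, giving ξ = 147.9 mol.
Outlet amounts (n = n₀ + ν ξ):
  A: 798.9 − 1(147.9) = 651
  B: 0 + 1(147.9) = 147.9
  C: 0 + 1(147.9) = 147.9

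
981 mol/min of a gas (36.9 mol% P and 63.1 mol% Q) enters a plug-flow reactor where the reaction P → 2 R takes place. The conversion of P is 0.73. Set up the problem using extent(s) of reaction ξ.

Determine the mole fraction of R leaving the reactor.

0.424

P reacted = 0.73 × 362 = 264.3 mol/min; ν_P = −1, so ξ = 264.3/1 = 264.3 mol/min.
Outlet amounts (n = n₀ + ν ξ):
  P: 362 − 1(264.3) = 97.74
  R: 0 + 2(264.3) = 528.5
  Q: 619 (inert)
Total out = 1245 mol/min; y_R = 528.5 / 1245 = 0.4244.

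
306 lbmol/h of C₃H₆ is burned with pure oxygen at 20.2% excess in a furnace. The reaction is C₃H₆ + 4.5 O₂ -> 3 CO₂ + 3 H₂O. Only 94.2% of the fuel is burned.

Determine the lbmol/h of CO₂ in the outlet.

865 lbmol/h

Stoichiometric O₂ = 4.5 × 306 = 1377 lbmol/h; O₂ fed = 1377 × 1.202 = 1655 lbmol/h.
Fuel reacted = 0.942 × 306 → ξ = 288.3 lbmol/h.
Outlet (n = n₀ + ν ξ):
  C₃H₆: 306 − 1(288.3) = 17.75
  O₂: 1655 − 4.5(288.3) = 358
  CO₂: 0 + 3(288.3) = 864.8
  H₂O: 0 + 3(288.3) = 864.8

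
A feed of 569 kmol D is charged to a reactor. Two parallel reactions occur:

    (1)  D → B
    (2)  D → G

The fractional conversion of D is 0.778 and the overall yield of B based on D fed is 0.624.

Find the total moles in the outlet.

569 kmol

Yield of B: 1ξ₁ / 569 = 0.624 → ξ₁ = 355.1 kmol.
Conversion of D: 1ξ₁ + 1ξ₂ = 0.778 × 569 = 442.7 → ξ₂ = 87.63 kmol.
Outlet amounts (n = n₀ + Σ ν·ξ):
  D: 569 − 1(355.1) − 1(87.63) = 126.3
  B: 0 + 1(355.1) = 355.1
  G: 0 + 1(87.63) = 87.63
Total out = 126.3 + 355.1 + 87.63 = 569 kmol.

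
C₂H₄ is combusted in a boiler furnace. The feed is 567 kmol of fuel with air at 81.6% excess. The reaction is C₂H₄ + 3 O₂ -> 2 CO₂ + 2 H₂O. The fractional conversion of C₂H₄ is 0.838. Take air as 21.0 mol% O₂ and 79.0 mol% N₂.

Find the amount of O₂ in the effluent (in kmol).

Stoichiometric O₂ = 3 × 567 = 1701 kmol; O₂ fed = 1701 × 1.816 = 3089 kmol.
N₂ fed = 3089 × 79/21 = 11620 kmol.
Fuel reacted = 0.838 × 567 → ξ = 475.1 kmol.
Outlet (n = n₀ + ν ξ):
  C₂H₄: 567 − 1(475.1) = 91.85
  O₂: 3089 − 3(475.1) = 1664
  N₂: 11620 (inert)
  CO₂: 0 + 2(475.1) = 950.3
  H₂O: 0 + 2(475.1) = 950.3

1660 kmol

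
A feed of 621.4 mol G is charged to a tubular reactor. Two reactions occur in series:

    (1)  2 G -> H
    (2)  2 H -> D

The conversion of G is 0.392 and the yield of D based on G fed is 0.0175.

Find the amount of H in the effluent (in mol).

Conversion of G: G consumed = 2ξ₁ = 0.392 × 621.4 → ξ₁ = 121.8 mol.
Yield of D: 1ξ₂ / 621.4 = 0.0175 → ξ₂ = 10.87 mol.
Outlet amounts (n = n₀ + Σ ν·ξ):
  G: 621.4 − 2(121.8) = 377.8
  H: 0 + 1(121.8) − 2(10.87) = 100
  D: 0 + 1(10.87) = 10.87

100 mol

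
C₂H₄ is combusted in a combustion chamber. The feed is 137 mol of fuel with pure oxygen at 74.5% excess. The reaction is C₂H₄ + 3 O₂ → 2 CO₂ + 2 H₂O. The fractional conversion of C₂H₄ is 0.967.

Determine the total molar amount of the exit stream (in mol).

854 mol

Stoichiometric O₂ = 3 × 137 = 411 mol; O₂ fed = 411 × 1.745 = 717.2 mol.
Fuel reacted = 0.967 × 137 → ξ = 132.5 mol.
Outlet (n = n₀ + ν ξ):
  C₂H₄: 137 − 1(132.5) = 4.521
  O₂: 717.2 − 3(132.5) = 319.8
  CO₂: 0 + 2(132.5) = 265
  H₂O: 0 + 2(132.5) = 265
Total out = 4.521 + 319.8 + 265 + 265 = 854.2 mol.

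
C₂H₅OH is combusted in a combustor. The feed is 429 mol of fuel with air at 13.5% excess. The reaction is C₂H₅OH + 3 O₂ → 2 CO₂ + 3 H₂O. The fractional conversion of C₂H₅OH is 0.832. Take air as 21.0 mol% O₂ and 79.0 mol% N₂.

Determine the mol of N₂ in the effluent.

5500 mol

Stoichiometric O₂ = 3 × 429 = 1287 mol; O₂ fed = 1287 × 1.135 = 1461 mol.
N₂ fed = 1461 × 79/21 = 5495 mol.
Fuel reacted = 0.832 × 429 → ξ = 356.9 mol.
Outlet (n = n₀ + ν ξ):
  C₂H₅OH: 429 − 1(356.9) = 72.07
  O₂: 1461 − 3(356.9) = 390
  N₂: 5495 (inert)
  CO₂: 0 + 2(356.9) = 713.9
  H₂O: 0 + 3(356.9) = 1071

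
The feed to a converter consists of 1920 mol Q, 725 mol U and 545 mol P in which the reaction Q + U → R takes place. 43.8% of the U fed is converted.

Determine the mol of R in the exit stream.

U reacted = 0.438 × 725 = 317.6 mol; ν_U = −1, so ξ = 317.6/1 = 317.6 mol.
Outlet amounts (n = n₀ + ν ξ):
  Q: 1920 − 1(317.6) = 1602
  U: 725 − 1(317.6) = 407.4
  R: 0 + 1(317.6) = 317.6
  P: 545 (inert)

318 mol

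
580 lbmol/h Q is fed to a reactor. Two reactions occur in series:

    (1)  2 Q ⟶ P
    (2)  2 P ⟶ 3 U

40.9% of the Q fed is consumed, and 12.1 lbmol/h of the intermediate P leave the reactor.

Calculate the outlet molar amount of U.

160 lbmol/h

Conversion of Q: Q consumed = 2ξ₁ = 0.409 × 580 → ξ₁ = 118.6 lbmol/h.
P balance: n_P = 0 + 1ξ₁ − 2ξ₂ = 12.1 → ξ₂ = (1·118.6 − 12.1)/2 = 53.26 lbmol/h.
Outlet amounts (n = n₀ + Σ ν·ξ):
  Q: 580 − 2(118.6) = 342.8
  P: 0 + 1(118.6) − 2(53.26) = 12.1
  U: 0 + 3(53.26) = 159.8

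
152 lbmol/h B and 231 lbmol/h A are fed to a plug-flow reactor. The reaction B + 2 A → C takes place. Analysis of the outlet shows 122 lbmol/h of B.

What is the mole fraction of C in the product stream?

For B: n = n₀ − 1ξ → 122 = 152 − 1ξ, giving ξ = 30 lbmol/h.
Outlet amounts (n = n₀ + ν ξ):
  B: 152 − 1(30) = 122
  A: 231 − 2(30) = 171
  C: 0 + 1(30) = 30
Total out = 323 lbmol/h; y_C = 30 / 323 = 0.09288.

0.0929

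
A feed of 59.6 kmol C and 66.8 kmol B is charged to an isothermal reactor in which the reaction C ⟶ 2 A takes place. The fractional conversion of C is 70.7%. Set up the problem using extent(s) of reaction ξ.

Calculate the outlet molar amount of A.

84.3 kmol

C reacted = 0.707 × 59.6 = 42.14 kmol; ν_C = −1, so ξ = 42.14/1 = 42.14 kmol.
Outlet amounts (n = n₀ + ν ξ):
  C: 59.6 − 1(42.14) = 17.46
  A: 0 + 2(42.14) = 84.27
  B: 66.8 (inert)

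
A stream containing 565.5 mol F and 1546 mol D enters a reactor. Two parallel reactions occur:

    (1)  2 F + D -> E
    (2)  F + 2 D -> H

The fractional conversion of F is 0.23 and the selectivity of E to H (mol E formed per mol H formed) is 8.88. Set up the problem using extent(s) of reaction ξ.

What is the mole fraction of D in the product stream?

Conversion of F: F consumed = 0.23 × 565.5 = 130.1 mol = 2ξ₁ + 1ξ₂.
Selectivity: 1ξ₁ / (1ξ₂) = 8.88 → ξ₁ = 8.88 ξ₂.
Substitute: (2·8.88 + 1) ξ₂ = 130.1 → ξ₂ = 6.933 mol, ξ₁ = 61.57 mol.
Outlet amounts (n = n₀ + Σ ν·ξ):
  F: 565.5 − 2(61.57) − 1(6.933) = 435.4
  D: 1546 − 1(61.57) − 2(6.933) = 1471
  E: 0 + 1(61.57) = 61.57
  H: 0 + 1(6.933) = 6.933
Total out = 1975 mol; y_D = 1471 / 1975 = 0.7448.

0.745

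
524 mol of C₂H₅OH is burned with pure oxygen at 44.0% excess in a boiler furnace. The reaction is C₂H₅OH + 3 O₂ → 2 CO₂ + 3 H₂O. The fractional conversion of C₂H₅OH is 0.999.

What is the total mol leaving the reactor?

Stoichiometric O₂ = 3 × 524 = 1572 mol; O₂ fed = 1572 × 1.440 = 2264 mol.
Fuel reacted = 0.999 × 524 → ξ = 523.5 mol.
Outlet (n = n₀ + ν ξ):
  C₂H₅OH: 524 − 1(523.5) = 0.524
  O₂: 2264 − 3(523.5) = 693.3
  CO₂: 0 + 2(523.5) = 1047
  H₂O: 0 + 3(523.5) = 1570
Total out = 0.524 + 693.3 + 1047 + 1570 = 3311 mol.

3310 mol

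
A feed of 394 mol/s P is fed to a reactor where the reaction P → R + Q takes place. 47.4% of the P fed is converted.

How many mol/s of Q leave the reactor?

P reacted = 0.474 × 394 = 186.8 mol/s; ν_P = −1, so ξ = 186.8/1 = 186.8 mol/s.
Outlet amounts (n = n₀ + ν ξ):
  P: 394 − 1(186.8) = 207.2
  R: 0 + 1(186.8) = 186.8
  Q: 0 + 1(186.8) = 186.8

187 mol/s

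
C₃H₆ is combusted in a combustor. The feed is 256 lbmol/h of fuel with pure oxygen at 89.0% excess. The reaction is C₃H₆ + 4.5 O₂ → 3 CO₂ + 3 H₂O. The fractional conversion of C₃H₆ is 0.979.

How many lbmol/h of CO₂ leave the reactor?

752 lbmol/h

Stoichiometric O₂ = 4.5 × 256 = 1152 lbmol/h; O₂ fed = 1152 × 1.890 = 2177 lbmol/h.
Fuel reacted = 0.979 × 256 → ξ = 250.6 lbmol/h.
Outlet (n = n₀ + ν ξ):
  C₃H₆: 256 − 1(250.6) = 5.376
  O₂: 2177 − 4.5(250.6) = 1049
  CO₂: 0 + 3(250.6) = 751.9
  H₂O: 0 + 3(250.6) = 751.9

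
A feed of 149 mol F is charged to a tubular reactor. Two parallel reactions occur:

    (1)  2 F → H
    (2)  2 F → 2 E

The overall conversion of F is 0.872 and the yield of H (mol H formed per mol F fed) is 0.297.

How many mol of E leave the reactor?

Yield of H: 1ξ₁ / 149 = 0.297 → ξ₁ = 44.25 mol.
Conversion of F: 2ξ₁ + 2ξ₂ = 0.872 × 149 = 129.9 → ξ₂ = 20.71 mol.
Outlet amounts (n = n₀ + Σ ν·ξ):
  F: 149 − 2(44.25) − 2(20.71) = 19.07
  H: 0 + 1(44.25) = 44.25
  E: 0 + 2(20.71) = 41.42

41.4 mol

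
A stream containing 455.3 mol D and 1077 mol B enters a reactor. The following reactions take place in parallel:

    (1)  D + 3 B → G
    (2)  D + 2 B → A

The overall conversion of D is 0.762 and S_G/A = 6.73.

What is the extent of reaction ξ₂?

Conversion of D: D consumed = 0.762 × 455.3 = 346.9 mol = 1ξ₁ + 1ξ₂.
Selectivity: 1ξ₁ / (1ξ₂) = 6.73 → ξ₁ = 6.73 ξ₂.
Substitute: (1·6.73 + 1) ξ₂ = 346.9 → ξ₂ = 44.88 mol, ξ₁ = 302.1 mol.
Outlet amounts (n = n₀ + Σ ν·ξ):
  D: 455.3 − 1(302.1) − 1(44.88) = 108.4
  B: 1077 − 3(302.1) − 2(44.88) = 81.07
  G: 0 + 1(302.1) = 302.1
  A: 0 + 1(44.88) = 44.88

ξ₂ = 44.9 mol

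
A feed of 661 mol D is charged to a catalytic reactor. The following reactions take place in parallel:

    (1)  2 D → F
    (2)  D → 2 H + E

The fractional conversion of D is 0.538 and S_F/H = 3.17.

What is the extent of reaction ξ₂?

ξ₂ = 26 mol

Conversion of D: D consumed = 0.538 × 661 = 355.6 mol = 2ξ₁ + 1ξ₂.
Selectivity: 1ξ₁ / (2ξ₂) = 3.17 → ξ₁ = 6.34 ξ₂.
Substitute: (2·6.34 + 1) ξ₂ = 355.6 → ξ₂ = 26 mol, ξ₁ = 164.8 mol.
Outlet amounts (n = n₀ + Σ ν·ξ):
  D: 661 − 2(164.8) − 1(26) = 305.4
  F: 0 + 1(164.8) = 164.8
  H: 0 + 2(26) = 51.99
  E: 0 + 1(26) = 26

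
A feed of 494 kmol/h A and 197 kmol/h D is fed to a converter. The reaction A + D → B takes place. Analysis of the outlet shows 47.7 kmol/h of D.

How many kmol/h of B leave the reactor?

149 kmol/h

For D: n = n₀ − 1ξ → 47.7 = 197 − 1ξ, giving ξ = 149.3 kmol/h.
Outlet amounts (n = n₀ + ν ξ):
  A: 494 − 1(149.3) = 344.7
  D: 197 − 1(149.3) = 47.7
  B: 0 + 1(149.3) = 149.3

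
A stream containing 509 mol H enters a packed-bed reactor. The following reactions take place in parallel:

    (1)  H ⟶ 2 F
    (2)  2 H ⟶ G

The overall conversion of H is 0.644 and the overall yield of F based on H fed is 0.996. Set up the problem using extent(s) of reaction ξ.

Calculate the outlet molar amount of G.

37.2 mol

Yield of F: 2ξ₁ / 509 = 0.996 → ξ₁ = 253.5 mol.
Conversion of H: 1ξ₁ + 2ξ₂ = 0.644 × 509 = 327.8 → ξ₂ = 37.16 mol.
Outlet amounts (n = n₀ + Σ ν·ξ):
  H: 509 − 1(253.5) − 2(37.16) = 181.2
  F: 0 + 2(253.5) = 507
  G: 0 + 1(37.16) = 37.16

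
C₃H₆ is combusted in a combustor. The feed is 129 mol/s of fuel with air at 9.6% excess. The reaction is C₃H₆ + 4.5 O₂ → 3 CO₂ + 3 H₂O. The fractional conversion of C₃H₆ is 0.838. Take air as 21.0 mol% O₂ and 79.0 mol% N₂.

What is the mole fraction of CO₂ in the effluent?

0.101

Stoichiometric O₂ = 4.5 × 129 = 580.5 mol/s; O₂ fed = 580.5 × 1.096 = 636.2 mol/s.
N₂ fed = 636.2 × 79/21 = 2393 mol/s.
Fuel reacted = 0.838 × 129 → ξ = 108.1 mol/s.
Outlet (n = n₀ + ν ξ):
  C₃H₆: 129 − 1(108.1) = 20.9
  O₂: 636.2 − 4.5(108.1) = 149.8
  N₂: 2393 (inert)
  CO₂: 0 + 3(108.1) = 324.3
  H₂O: 0 + 3(108.1) = 324.3
Total out = 3213 mol/s; y_CO₂ = 324.3 / 3213 = 0.1009.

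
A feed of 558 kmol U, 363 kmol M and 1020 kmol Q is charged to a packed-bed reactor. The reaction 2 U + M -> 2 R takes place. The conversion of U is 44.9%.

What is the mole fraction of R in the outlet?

U reacted = 0.449 × 558 = 250.5 kmol; ν_U = −2, so ξ = 250.5/2 = 125.3 kmol.
Outlet amounts (n = n₀ + ν ξ):
  U: 558 − 2(125.3) = 307.5
  M: 363 − 1(125.3) = 237.7
  R: 0 + 2(125.3) = 250.5
  Q: 1020 (inert)
Total out = 1816 kmol; y_R = 250.5 / 1816 = 0.138.

0.138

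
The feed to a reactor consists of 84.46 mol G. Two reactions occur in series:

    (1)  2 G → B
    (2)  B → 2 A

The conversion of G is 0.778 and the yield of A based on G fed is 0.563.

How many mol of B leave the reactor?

Conversion of G: G consumed = 2ξ₁ = 0.778 × 84.46 → ξ₁ = 32.85 mol.
Yield of A: 2ξ₂ / 84.46 = 0.563 → ξ₂ = 23.78 mol.
Outlet amounts (n = n₀ + Σ ν·ξ):
  G: 84.46 − 2(32.85) = 18.75
  B: 0 + 1(32.85) − 1(23.78) = 9.079
  A: 0 + 2(23.78) = 47.55

9.08 mol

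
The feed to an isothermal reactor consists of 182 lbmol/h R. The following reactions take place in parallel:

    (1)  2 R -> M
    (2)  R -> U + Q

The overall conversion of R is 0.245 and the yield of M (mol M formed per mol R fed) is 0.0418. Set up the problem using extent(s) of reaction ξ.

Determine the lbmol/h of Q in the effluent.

29.4 lbmol/h

Yield of M: 1ξ₁ / 182 = 0.0418 → ξ₁ = 7.608 lbmol/h.
Conversion of R: 2ξ₁ + 1ξ₂ = 0.245 × 182 = 44.59 → ξ₂ = 29.37 lbmol/h.
Outlet amounts (n = n₀ + Σ ν·ξ):
  R: 182 − 2(7.608) − 1(29.37) = 137.4
  M: 0 + 1(7.608) = 7.608
  U: 0 + 1(29.37) = 29.37
  Q: 0 + 1(29.37) = 29.37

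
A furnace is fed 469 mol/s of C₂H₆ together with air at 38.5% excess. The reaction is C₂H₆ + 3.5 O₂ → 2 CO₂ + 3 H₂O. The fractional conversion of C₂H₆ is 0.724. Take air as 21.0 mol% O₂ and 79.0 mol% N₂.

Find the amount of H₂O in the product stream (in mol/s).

1020 mol/s

Stoichiometric O₂ = 3.5 × 469 = 1642 mol/s; O₂ fed = 1642 × 1.385 = 2273 mol/s.
N₂ fed = 2273 × 79/21 = 8553 mol/s.
Fuel reacted = 0.724 × 469 → ξ = 339.6 mol/s.
Outlet (n = n₀ + ν ξ):
  C₂H₆: 469 − 1(339.6) = 129.4
  O₂: 2273 − 3.5(339.6) = 1085
  N₂: 8553 (inert)
  CO₂: 0 + 2(339.6) = 679.1
  H₂O: 0 + 3(339.6) = 1019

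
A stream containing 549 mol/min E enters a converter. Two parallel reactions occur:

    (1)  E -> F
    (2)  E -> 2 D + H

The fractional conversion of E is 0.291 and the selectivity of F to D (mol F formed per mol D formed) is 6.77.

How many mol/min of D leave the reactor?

22 mol/min

Conversion of E: E consumed = 0.291 × 549 = 159.8 mol/min = 1ξ₁ + 1ξ₂.
Selectivity: 1ξ₁ / (2ξ₂) = 6.77 → ξ₁ = 13.54 ξ₂.
Substitute: (1·13.54 + 1) ξ₂ = 159.8 → ξ₂ = 10.99 mol/min, ξ₁ = 148.8 mol/min.
Outlet amounts (n = n₀ + Σ ν·ξ):
  E: 549 − 1(148.8) − 1(10.99) = 389.2
  F: 0 + 1(148.8) = 148.8
  D: 0 + 2(10.99) = 21.98
  H: 0 + 1(10.99) = 10.99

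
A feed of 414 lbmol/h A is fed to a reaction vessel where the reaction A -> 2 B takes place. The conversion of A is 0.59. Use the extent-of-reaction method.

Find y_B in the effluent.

0.742

A reacted = 0.59 × 414 = 244.3 lbmol/h; ν_A = −1, so ξ = 244.3/1 = 244.3 lbmol/h.
Outlet amounts (n = n₀ + ν ξ):
  A: 414 − 1(244.3) = 169.7
  B: 0 + 2(244.3) = 488.5
Total out = 658.3 lbmol/h; y_B = 488.5 / 658.3 = 0.7421.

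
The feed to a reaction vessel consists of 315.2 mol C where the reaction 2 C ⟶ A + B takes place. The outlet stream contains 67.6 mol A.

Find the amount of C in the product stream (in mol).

180 mol

For A: n = n₀ + 1ξ → 67.6 = 0 + 1ξ, giving ξ = 67.6 mol.
Outlet amounts (n = n₀ + ν ξ):
  C: 315.2 − 2(67.6) = 180
  A: 0 + 1(67.6) = 67.6
  B: 0 + 1(67.6) = 67.6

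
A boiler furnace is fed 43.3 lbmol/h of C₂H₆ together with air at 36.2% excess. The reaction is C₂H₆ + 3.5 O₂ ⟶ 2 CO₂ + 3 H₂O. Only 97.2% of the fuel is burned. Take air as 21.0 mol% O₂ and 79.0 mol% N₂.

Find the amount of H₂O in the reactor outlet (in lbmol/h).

Stoichiometric O₂ = 3.5 × 43.3 = 151.5 lbmol/h; O₂ fed = 151.5 × 1.362 = 206.4 lbmol/h.
N₂ fed = 206.4 × 79/21 = 776.5 lbmol/h.
Fuel reacted = 0.972 × 43.3 → ξ = 42.09 lbmol/h.
Outlet (n = n₀ + ν ξ):
  C₂H₆: 43.3 − 1(42.09) = 1.212
  O₂: 206.4 − 3.5(42.09) = 59.1
  N₂: 776.5 (inert)
  CO₂: 0 + 2(42.09) = 84.18
  H₂O: 0 + 3(42.09) = 126.3

126 lbmol/h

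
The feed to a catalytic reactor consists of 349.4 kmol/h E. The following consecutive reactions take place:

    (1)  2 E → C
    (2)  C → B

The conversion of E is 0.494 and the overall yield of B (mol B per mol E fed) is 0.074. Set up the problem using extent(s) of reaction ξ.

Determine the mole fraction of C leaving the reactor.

0.23

Conversion of E: E consumed = 2ξ₁ = 0.494 × 349.4 → ξ₁ = 86.3 kmol/h.
Yield of B: 1ξ₂ / 349.4 = 0.074 → ξ₂ = 25.86 kmol/h.
Outlet amounts (n = n₀ + Σ ν·ξ):
  E: 349.4 − 2(86.3) = 176.8
  C: 0 + 1(86.3) − 1(25.86) = 60.45
  B: 0 + 1(25.86) = 25.86
Total out = 263.1 kmol/h; y_C = 60.45 / 263.1 = 0.2297.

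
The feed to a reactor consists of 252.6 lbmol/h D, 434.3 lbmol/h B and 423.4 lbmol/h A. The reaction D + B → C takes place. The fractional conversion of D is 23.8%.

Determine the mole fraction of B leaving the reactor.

D reacted = 0.238 × 252.6 = 60.12 lbmol/h; ν_D = −1, so ξ = 60.12/1 = 60.12 lbmol/h.
Outlet amounts (n = n₀ + ν ξ):
  D: 252.6 − 1(60.12) = 192.5
  B: 434.3 − 1(60.12) = 374.2
  C: 0 + 1(60.12) = 60.12
  A: 423.4 (inert)
Total out = 1050 lbmol/h; y_B = 374.2 / 1050 = 0.3563.

0.356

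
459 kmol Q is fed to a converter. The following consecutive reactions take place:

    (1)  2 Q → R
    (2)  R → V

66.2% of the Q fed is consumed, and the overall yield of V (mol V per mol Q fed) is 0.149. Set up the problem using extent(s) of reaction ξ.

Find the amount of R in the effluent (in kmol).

83.5 kmol

Conversion of Q: Q consumed = 2ξ₁ = 0.662 × 459 → ξ₁ = 151.9 kmol.
Yield of V: 1ξ₂ / 459 = 0.149 → ξ₂ = 68.39 kmol.
Outlet amounts (n = n₀ + Σ ν·ξ):
  Q: 459 − 2(151.9) = 155.1
  R: 0 + 1(151.9) − 1(68.39) = 83.54
  V: 0 + 1(68.39) = 68.39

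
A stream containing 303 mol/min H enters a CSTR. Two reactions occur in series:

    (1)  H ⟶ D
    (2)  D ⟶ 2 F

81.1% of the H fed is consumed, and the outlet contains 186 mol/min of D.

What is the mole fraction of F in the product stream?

0.329

Conversion of H: H consumed = 1ξ₁ = 0.811 × 303 → ξ₁ = 245.7 mol/min.
D balance: n_D = 0 + 1ξ₁ − 1ξ₂ = 186 → ξ₂ = (1·245.7 − 186)/1 = 59.73 mol/min.
Outlet amounts (n = n₀ + Σ ν·ξ):
  H: 303 − 1(245.7) = 57.27
  D: 0 + 1(245.7) − 1(59.73) = 186
  F: 0 + 2(59.73) = 119.5
Total out = 362.7 mol/min; y_F = 119.5 / 362.7 = 0.3293.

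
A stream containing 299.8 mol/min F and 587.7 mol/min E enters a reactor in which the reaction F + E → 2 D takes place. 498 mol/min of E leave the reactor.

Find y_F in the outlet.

For E: n = n₀ − 1ξ → 498 = 587.7 − 1ξ, giving ξ = 89.7 mol/min.
Outlet amounts (n = n₀ + ν ξ):
  F: 299.8 − 1(89.7) = 210.1
  E: 587.7 − 1(89.7) = 498
  D: 0 + 2(89.7) = 179.4
Total out = 887.5 mol/min; y_F = 210.1 / 887.5 = 0.2367.

0.237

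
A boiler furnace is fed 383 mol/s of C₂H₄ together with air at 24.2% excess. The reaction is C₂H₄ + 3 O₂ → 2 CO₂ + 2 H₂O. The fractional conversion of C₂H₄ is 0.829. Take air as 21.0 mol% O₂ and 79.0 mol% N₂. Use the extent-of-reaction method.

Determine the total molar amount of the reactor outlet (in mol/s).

Stoichiometric O₂ = 3 × 383 = 1149 mol/s; O₂ fed = 1149 × 1.242 = 1427 mol/s.
N₂ fed = 1427 × 79/21 = 5368 mol/s.
Fuel reacted = 0.829 × 383 → ξ = 317.5 mol/s.
Outlet (n = n₀ + ν ξ):
  C₂H₄: 383 − 1(317.5) = 65.49
  O₂: 1427 − 3(317.5) = 474.5
  N₂: 5368 (inert)
  CO₂: 0 + 2(317.5) = 635
  H₂O: 0 + 2(317.5) = 635
Total out = 65.49 + 474.5 + 5368 + 635 + 635 = 7179 mol/s.

7180 mol/s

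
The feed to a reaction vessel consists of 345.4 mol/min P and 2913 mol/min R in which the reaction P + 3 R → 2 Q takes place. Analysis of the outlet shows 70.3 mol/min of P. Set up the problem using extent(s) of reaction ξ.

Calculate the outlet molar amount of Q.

550 mol/min

For P: n = n₀ − 1ξ → 70.3 = 345.4 − 1ξ, giving ξ = 275.1 mol/min.
Outlet amounts (n = n₀ + ν ξ):
  P: 345.4 − 1(275.1) = 70.3
  R: 2913 − 3(275.1) = 2088
  Q: 0 + 2(275.1) = 550.2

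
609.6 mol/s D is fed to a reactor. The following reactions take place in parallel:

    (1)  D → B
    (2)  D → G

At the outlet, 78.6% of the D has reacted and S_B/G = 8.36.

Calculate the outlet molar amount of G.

51.2 mol/s

Conversion of D: D consumed = 0.786 × 609.6 = 479.1 mol/s = 1ξ₁ + 1ξ₂.
Selectivity: 1ξ₁ / (1ξ₂) = 8.36 → ξ₁ = 8.36 ξ₂.
Substitute: (1·8.36 + 1) ξ₂ = 479.1 → ξ₂ = 51.19 mol/s, ξ₁ = 428 mol/s.
Outlet amounts (n = n₀ + Σ ν·ξ):
  D: 609.6 − 1(428) − 1(51.19) = 130.5
  B: 0 + 1(428) = 428
  G: 0 + 1(51.19) = 51.19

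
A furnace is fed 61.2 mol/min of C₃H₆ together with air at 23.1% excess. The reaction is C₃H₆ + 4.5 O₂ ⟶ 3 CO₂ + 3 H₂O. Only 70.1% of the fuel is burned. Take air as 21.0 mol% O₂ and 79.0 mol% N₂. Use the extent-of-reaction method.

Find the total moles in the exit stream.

Stoichiometric O₂ = 4.5 × 61.2 = 275.4 mol/min; O₂ fed = 275.4 × 1.231 = 339 mol/min.
N₂ fed = 339 × 79/21 = 1275 mol/min.
Fuel reacted = 0.701 × 61.2 → ξ = 42.9 mol/min.
Outlet (n = n₀ + ν ξ):
  C₃H₆: 61.2 − 1(42.9) = 18.3
  O₂: 339 − 4.5(42.9) = 146
  N₂: 1275 (inert)
  CO₂: 0 + 3(42.9) = 128.7
  H₂O: 0 + 3(42.9) = 128.7
Total out = 18.3 + 146 + 1275 + 128.7 + 128.7 = 1697 mol/min.

1700 mol/min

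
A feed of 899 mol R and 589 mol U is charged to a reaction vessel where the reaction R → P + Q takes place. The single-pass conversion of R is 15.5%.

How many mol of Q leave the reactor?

R reacted = 0.155 × 899 = 139.3 mol; ν_R = −1, so ξ = 139.3/1 = 139.3 mol.
Outlet amounts (n = n₀ + ν ξ):
  R: 899 − 1(139.3) = 759.7
  P: 0 + 1(139.3) = 139.3
  Q: 0 + 1(139.3) = 139.3
  U: 589 (inert)

139 mol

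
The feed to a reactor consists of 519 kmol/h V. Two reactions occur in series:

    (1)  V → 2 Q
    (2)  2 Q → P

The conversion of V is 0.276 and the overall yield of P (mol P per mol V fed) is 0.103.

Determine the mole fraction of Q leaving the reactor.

0.295

Conversion of V: V consumed = 1ξ₁ = 0.276 × 519 → ξ₁ = 143.2 kmol/h.
Yield of P: 1ξ₂ / 519 = 0.103 → ξ₂ = 53.46 kmol/h.
Outlet amounts (n = n₀ + Σ ν·ξ):
  V: 519 − 1(143.2) = 375.8
  Q: 0 + 2(143.2) − 2(53.46) = 179.6
  P: 0 + 1(53.46) = 53.46
Total out = 608.8 kmol/h; y_Q = 179.6 / 608.8 = 0.295.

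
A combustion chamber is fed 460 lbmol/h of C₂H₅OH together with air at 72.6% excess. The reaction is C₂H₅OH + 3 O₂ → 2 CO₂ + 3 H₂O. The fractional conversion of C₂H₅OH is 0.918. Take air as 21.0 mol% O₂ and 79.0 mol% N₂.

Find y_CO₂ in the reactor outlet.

Stoichiometric O₂ = 3 × 460 = 1380 lbmol/h; O₂ fed = 1380 × 1.726 = 2382 lbmol/h.
N₂ fed = 2382 × 79/21 = 8960 lbmol/h.
Fuel reacted = 0.918 × 460 → ξ = 422.3 lbmol/h.
Outlet (n = n₀ + ν ξ):
  C₂H₅OH: 460 − 1(422.3) = 37.72
  O₂: 2382 − 3(422.3) = 1115
  N₂: 8960 (inert)
  CO₂: 0 + 2(422.3) = 844.6
  H₂O: 0 + 3(422.3) = 1267
Total out = 12220 lbmol/h; y_CO₂ = 844.6 / 12220 = 0.06909.

0.0691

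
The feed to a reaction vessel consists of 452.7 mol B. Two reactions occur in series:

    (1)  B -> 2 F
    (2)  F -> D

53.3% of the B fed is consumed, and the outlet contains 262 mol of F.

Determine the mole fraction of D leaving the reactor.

0.318

Conversion of B: B consumed = 1ξ₁ = 0.533 × 452.7 → ξ₁ = 241.3 mol.
F balance: n_F = 0 + 2ξ₁ − 1ξ₂ = 262 → ξ₂ = (2·241.3 − 262)/1 = 220.6 mol.
Outlet amounts (n = n₀ + Σ ν·ξ):
  B: 452.7 − 1(241.3) = 211.4
  F: 0 + 2(241.3) − 1(220.6) = 262
  D: 0 + 1(220.6) = 220.6
Total out = 694 mol; y_D = 220.6 / 694 = 0.3178.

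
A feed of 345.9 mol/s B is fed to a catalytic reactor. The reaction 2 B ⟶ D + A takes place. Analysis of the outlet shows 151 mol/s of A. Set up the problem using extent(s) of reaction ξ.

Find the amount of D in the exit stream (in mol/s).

151 mol/s

For A: n = n₀ + 1ξ → 151 = 0 + 1ξ, giving ξ = 151 mol/s.
Outlet amounts (n = n₀ + ν ξ):
  B: 345.9 − 2(151) = 43.9
  D: 0 + 1(151) = 151
  A: 0 + 1(151) = 151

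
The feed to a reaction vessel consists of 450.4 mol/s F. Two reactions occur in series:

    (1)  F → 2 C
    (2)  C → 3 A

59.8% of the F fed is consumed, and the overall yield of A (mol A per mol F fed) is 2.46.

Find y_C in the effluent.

Conversion of F: F consumed = 1ξ₁ = 0.598 × 450.4 → ξ₁ = 269.3 mol/s.
Yield of A: 3ξ₂ / 450.4 = 2.46 → ξ₂ = 369.3 mol/s.
Outlet amounts (n = n₀ + Σ ν·ξ):
  F: 450.4 − 1(269.3) = 181.1
  C: 0 + 2(269.3) − 1(369.3) = 169.4
  A: 0 + 3(369.3) = 1108
Total out = 1458 mol/s; y_C = 169.4 / 1458 = 0.1161.

0.116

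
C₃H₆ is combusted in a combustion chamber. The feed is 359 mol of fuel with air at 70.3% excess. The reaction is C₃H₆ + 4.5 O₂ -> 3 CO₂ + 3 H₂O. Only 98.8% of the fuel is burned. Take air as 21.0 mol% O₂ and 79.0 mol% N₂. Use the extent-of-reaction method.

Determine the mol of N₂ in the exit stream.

Stoichiometric O₂ = 4.5 × 359 = 1616 mol; O₂ fed = 1616 × 1.703 = 2751 mol.
N₂ fed = 2751 × 79/21 = 10350 mol.
Fuel reacted = 0.988 × 359 → ξ = 354.7 mol.
Outlet (n = n₀ + ν ξ):
  C₃H₆: 359 − 1(354.7) = 4.308
  O₂: 2751 − 4.5(354.7) = 1155
  N₂: 10350 (inert)
  CO₂: 0 + 3(354.7) = 1064
  H₂O: 0 + 3(354.7) = 1064

10300 mol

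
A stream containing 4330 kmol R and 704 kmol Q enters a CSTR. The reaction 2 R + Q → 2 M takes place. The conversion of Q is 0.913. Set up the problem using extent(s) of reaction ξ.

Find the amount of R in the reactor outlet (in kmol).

Q reacted = 0.913 × 704 = 642.8 kmol; ν_Q = −1, so ξ = 642.8/1 = 642.8 kmol.
Outlet amounts (n = n₀ + ν ξ):
  R: 4330 − 2(642.8) = 3044
  Q: 704 − 1(642.8) = 61.25
  M: 0 + 2(642.8) = 1286

3040 kmol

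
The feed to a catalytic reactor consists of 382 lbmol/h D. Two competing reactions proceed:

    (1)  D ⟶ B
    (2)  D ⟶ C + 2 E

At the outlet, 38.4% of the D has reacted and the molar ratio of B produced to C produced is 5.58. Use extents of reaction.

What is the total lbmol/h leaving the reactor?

Conversion of D: D consumed = 0.384 × 382 = 146.7 lbmol/h = 1ξ₁ + 1ξ₂.
Selectivity: 1ξ₁ / (1ξ₂) = 5.58 → ξ₁ = 5.58 ξ₂.
Substitute: (1·5.58 + 1) ξ₂ = 146.7 → ξ₂ = 22.29 lbmol/h, ξ₁ = 124.4 lbmol/h.
Outlet amounts (n = n₀ + Σ ν·ξ):
  D: 382 − 1(124.4) − 1(22.29) = 235.3
  B: 0 + 1(124.4) = 124.4
  C: 0 + 1(22.29) = 22.29
  E: 0 + 2(22.29) = 44.59
Total out = 235.3 + 124.4 + 22.29 + 44.59 = 426.6 lbmol/h.

427 lbmol/h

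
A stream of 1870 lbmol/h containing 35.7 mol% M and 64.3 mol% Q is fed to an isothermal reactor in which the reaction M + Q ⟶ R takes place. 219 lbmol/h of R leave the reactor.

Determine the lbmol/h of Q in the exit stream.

983 lbmol/h

For R: n = n₀ + 1ξ → 219 = 0 + 1ξ, giving ξ = 219 lbmol/h.
Outlet amounts (n = n₀ + ν ξ):
  M: 667.6 − 1(219) = 448.6
  Q: 1202 − 1(219) = 983.4
  R: 0 + 1(219) = 219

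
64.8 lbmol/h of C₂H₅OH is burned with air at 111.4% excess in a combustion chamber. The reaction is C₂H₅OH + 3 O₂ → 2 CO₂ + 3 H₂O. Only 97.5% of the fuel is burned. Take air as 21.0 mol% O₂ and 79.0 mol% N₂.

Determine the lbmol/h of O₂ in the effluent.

221 lbmol/h

Stoichiometric O₂ = 3 × 64.8 = 194.4 lbmol/h; O₂ fed = 194.4 × 2.114 = 411 lbmol/h.
N₂ fed = 411 × 79/21 = 1546 lbmol/h.
Fuel reacted = 0.975 × 64.8 → ξ = 63.18 lbmol/h.
Outlet (n = n₀ + ν ξ):
  C₂H₅OH: 64.8 − 1(63.18) = 1.62
  O₂: 411 − 3(63.18) = 221.4
  N₂: 1546 (inert)
  CO₂: 0 + 2(63.18) = 126.4
  H₂O: 0 + 3(63.18) = 189.5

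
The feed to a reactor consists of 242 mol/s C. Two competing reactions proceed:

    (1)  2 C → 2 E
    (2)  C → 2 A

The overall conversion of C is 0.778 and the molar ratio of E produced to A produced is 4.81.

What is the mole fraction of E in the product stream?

0.657

Conversion of C: C consumed = 0.778 × 242 = 188.3 mol/s = 2ξ₁ + 1ξ₂.
Selectivity: 2ξ₁ / (2ξ₂) = 4.81 → ξ₁ = 4.81 ξ₂.
Substitute: (2·4.81 + 1) ξ₂ = 188.3 → ξ₂ = 17.73 mol/s, ξ₁ = 85.27 mol/s.
Outlet amounts (n = n₀ + Σ ν·ξ):
  C: 242 − 2(85.27) − 1(17.73) = 53.72
  E: 0 + 2(85.27) = 170.5
  A: 0 + 2(17.73) = 35.46
Total out = 259.7 mol/s; y_E = 170.5 / 259.7 = 0.6566.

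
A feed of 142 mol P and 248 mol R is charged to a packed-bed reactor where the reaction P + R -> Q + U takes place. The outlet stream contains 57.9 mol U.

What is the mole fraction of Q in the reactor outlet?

0.148

For U: n = n₀ + 1ξ → 57.9 = 0 + 1ξ, giving ξ = 57.9 mol.
Outlet amounts (n = n₀ + ν ξ):
  P: 142 − 1(57.9) = 84.1
  R: 248 − 1(57.9) = 190.1
  Q: 0 + 1(57.9) = 57.9
  U: 0 + 1(57.9) = 57.9
Total out = 390 mol; y_Q = 57.9 / 390 = 0.1485.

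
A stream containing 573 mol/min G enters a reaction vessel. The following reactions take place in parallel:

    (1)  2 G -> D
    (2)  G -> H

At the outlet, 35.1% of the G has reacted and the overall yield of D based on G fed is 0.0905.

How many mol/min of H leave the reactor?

Yield of D: 1ξ₁ / 573 = 0.0905 → ξ₁ = 51.86 mol/min.
Conversion of G: 2ξ₁ + 1ξ₂ = 0.351 × 573 = 201.1 → ξ₂ = 97.41 mol/min.
Outlet amounts (n = n₀ + Σ ν·ξ):
  G: 573 − 2(51.86) − 1(97.41) = 371.9
  D: 0 + 1(51.86) = 51.86
  H: 0 + 1(97.41) = 97.41

97.4 mol/min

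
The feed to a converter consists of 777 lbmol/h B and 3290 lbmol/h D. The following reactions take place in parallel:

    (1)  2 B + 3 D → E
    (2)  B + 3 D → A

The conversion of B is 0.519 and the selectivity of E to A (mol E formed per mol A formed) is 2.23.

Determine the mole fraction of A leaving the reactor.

0.0232

Conversion of B: B consumed = 0.519 × 777 = 403.3 lbmol/h = 2ξ₁ + 1ξ₂.
Selectivity: 1ξ₁ / (1ξ₂) = 2.23 → ξ₁ = 2.23 ξ₂.
Substitute: (2·2.23 + 1) ξ₂ = 403.3 → ξ₂ = 73.86 lbmol/h, ξ₁ = 164.7 lbmol/h.
Outlet amounts (n = n₀ + Σ ν·ξ):
  B: 777 − 2(164.7) − 1(73.86) = 373.7
  D: 3290 − 3(164.7) − 3(73.86) = 2574
  E: 0 + 1(164.7) = 164.7
  A: 0 + 1(73.86) = 73.86
Total out = 3187 lbmol/h; y_A = 73.86 / 3187 = 0.02318.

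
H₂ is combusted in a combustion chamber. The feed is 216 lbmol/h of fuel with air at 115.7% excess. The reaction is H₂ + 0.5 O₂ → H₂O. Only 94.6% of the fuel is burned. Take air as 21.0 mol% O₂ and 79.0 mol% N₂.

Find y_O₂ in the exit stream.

0.107

Stoichiometric O₂ = 0.5 × 216 = 108 lbmol/h; O₂ fed = 108 × 2.157 = 233 lbmol/h.
N₂ fed = 233 × 79/21 = 876.4 lbmol/h.
Fuel reacted = 0.946 × 216 → ξ = 204.3 lbmol/h.
Outlet (n = n₀ + ν ξ):
  H₂: 216 − 1(204.3) = 11.66
  O₂: 233 − 0.5(204.3) = 130.8
  N₂: 876.4 (inert)
  H₂O: 0 + 1(204.3) = 204.3
Total out = 1223 lbmol/h; y_O₂ = 130.8 / 1223 = 0.1069.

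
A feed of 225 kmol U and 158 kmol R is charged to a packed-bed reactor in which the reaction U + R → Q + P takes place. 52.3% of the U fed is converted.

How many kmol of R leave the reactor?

U reacted = 0.523 × 225 = 117.7 kmol; ν_U = −1, so ξ = 117.7/1 = 117.7 kmol.
Outlet amounts (n = n₀ + ν ξ):
  U: 225 − 1(117.7) = 107.3
  R: 158 − 1(117.7) = 40.32
  Q: 0 + 1(117.7) = 117.7
  P: 0 + 1(117.7) = 117.7

40.3 kmol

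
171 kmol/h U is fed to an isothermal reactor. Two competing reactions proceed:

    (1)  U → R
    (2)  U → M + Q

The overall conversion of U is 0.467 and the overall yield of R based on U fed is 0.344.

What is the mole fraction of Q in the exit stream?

0.11

Yield of R: 1ξ₁ / 171 = 0.344 → ξ₁ = 58.82 kmol/h.
Conversion of U: 1ξ₁ + 1ξ₂ = 0.467 × 171 = 79.86 → ξ₂ = 21.03 kmol/h.
Outlet amounts (n = n₀ + Σ ν·ξ):
  U: 171 − 1(58.82) − 1(21.03) = 91.14
  R: 0 + 1(58.82) = 58.82
  M: 0 + 1(21.03) = 21.03
  Q: 0 + 1(21.03) = 21.03
Total out = 192 kmol/h; y_Q = 21.03 / 192 = 0.1095.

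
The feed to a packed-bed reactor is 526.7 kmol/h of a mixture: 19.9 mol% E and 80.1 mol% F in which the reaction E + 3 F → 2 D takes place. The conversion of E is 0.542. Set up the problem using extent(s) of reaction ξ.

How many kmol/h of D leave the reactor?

114 kmol/h

E reacted = 0.542 × 104.8 = 56.81 kmol/h; ν_E = −1, so ξ = 56.81/1 = 56.81 kmol/h.
Outlet amounts (n = n₀ + ν ξ):
  E: 104.8 − 1(56.81) = 48
  F: 421.9 − 3(56.81) = 251.5
  D: 0 + 2(56.81) = 113.6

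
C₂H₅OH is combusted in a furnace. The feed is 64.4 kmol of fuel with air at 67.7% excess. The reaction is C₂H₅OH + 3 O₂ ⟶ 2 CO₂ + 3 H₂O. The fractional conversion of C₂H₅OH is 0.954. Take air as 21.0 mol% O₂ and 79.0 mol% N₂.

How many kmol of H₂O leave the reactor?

184 kmol

Stoichiometric O₂ = 3 × 64.4 = 193.2 kmol; O₂ fed = 193.2 × 1.677 = 324 kmol.
N₂ fed = 324 × 79/21 = 1219 kmol.
Fuel reacted = 0.954 × 64.4 → ξ = 61.44 kmol.
Outlet (n = n₀ + ν ξ):
  C₂H₅OH: 64.4 − 1(61.44) = 2.962
  O₂: 324 − 3(61.44) = 139.7
  N₂: 1219 (inert)
  CO₂: 0 + 2(61.44) = 122.9
  H₂O: 0 + 3(61.44) = 184.3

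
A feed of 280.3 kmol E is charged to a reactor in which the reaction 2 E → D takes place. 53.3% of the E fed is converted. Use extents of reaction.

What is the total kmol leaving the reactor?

E reacted = 0.533 × 280.3 = 149.4 kmol; ν_E = −2, so ξ = 149.4/2 = 74.7 kmol.
Outlet amounts (n = n₀ + ν ξ):
  E: 280.3 − 2(74.7) = 130.9
  D: 0 + 1(74.7) = 74.7
Total out = 130.9 + 74.7 = 205.6 kmol.

206 kmol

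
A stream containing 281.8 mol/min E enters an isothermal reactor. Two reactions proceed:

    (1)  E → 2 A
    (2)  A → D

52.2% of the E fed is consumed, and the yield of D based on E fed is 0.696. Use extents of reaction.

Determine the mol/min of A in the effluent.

98.1 mol/min

Conversion of E: E consumed = 1ξ₁ = 0.522 × 281.8 → ξ₁ = 147.1 mol/min.
Yield of D: 1ξ₂ / 281.8 = 0.696 → ξ₂ = 196.1 mol/min.
Outlet amounts (n = n₀ + Σ ν·ξ):
  E: 281.8 − 1(147.1) = 134.7
  A: 0 + 2(147.1) − 1(196.1) = 98.07
  D: 0 + 1(196.1) = 196.1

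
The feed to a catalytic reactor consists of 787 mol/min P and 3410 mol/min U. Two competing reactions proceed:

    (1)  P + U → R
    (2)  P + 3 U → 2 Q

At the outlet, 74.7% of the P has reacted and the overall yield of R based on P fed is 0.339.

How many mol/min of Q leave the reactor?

642 mol/min

Yield of R: 1ξ₁ / 787 = 0.339 → ξ₁ = 266.8 mol/min.
Conversion of P: 1ξ₁ + 1ξ₂ = 0.747 × 787 = 587.9 → ξ₂ = 321.1 mol/min.
Outlet amounts (n = n₀ + Σ ν·ξ):
  P: 787 − 1(266.8) − 1(321.1) = 199.1
  U: 3410 − 1(266.8) − 3(321.1) = 2180
  R: 0 + 1(266.8) = 266.8
  Q: 0 + 2(321.1) = 642.2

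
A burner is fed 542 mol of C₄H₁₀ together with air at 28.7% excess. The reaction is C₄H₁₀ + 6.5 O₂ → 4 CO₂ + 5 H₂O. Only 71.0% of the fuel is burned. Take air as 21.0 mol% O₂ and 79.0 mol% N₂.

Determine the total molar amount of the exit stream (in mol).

Stoichiometric O₂ = 6.5 × 542 = 3523 mol; O₂ fed = 3523 × 1.287 = 4534 mol.
N₂ fed = 4534 × 79/21 = 17060 mol.
Fuel reacted = 0.71 × 542 → ξ = 384.8 mol.
Outlet (n = n₀ + ν ξ):
  C₄H₁₀: 542 − 1(384.8) = 157.2
  O₂: 4534 − 6.5(384.8) = 2033
  N₂: 17060 (inert)
  CO₂: 0 + 4(384.8) = 1539
  H₂O: 0 + 5(384.8) = 1924
Total out = 157.2 + 2033 + 17060 + 1539 + 1924 = 22710 mol.

22700 mol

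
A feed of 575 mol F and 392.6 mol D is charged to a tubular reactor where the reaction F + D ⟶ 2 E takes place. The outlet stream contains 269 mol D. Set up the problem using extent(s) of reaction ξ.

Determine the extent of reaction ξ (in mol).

ξ = 124 mol

For D: n = n₀ − 1ξ → 269 = 392.6 − 1ξ, giving ξ = 123.6 mol.
Outlet amounts (n = n₀ + ν ξ):
  F: 575 − 1(123.6) = 451.4
  D: 392.6 − 1(123.6) = 269
  E: 0 + 2(123.6) = 247.2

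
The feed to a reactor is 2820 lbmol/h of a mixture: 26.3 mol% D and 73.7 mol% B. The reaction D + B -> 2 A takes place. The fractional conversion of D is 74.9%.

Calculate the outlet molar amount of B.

D reacted = 0.749 × 741.7 = 555.5 lbmol/h; ν_D = −1, so ξ = 555.5/1 = 555.5 lbmol/h.
Outlet amounts (n = n₀ + ν ξ):
  D: 741.7 − 1(555.5) = 186.2
  B: 2078 − 1(555.5) = 1523
  A: 0 + 2(555.5) = 1111

1520 lbmol/h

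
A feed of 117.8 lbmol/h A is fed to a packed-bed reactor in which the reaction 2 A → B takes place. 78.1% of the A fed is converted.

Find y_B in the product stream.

0.641

A reacted = 0.781 × 117.8 = 92 lbmol/h; ν_A = −2, so ξ = 92/2 = 46 lbmol/h.
Outlet amounts (n = n₀ + ν ξ):
  A: 117.8 − 2(46) = 25.8
  B: 0 + 1(46) = 46
Total out = 71.8 lbmol/h; y_B = 46 / 71.8 = 0.6407.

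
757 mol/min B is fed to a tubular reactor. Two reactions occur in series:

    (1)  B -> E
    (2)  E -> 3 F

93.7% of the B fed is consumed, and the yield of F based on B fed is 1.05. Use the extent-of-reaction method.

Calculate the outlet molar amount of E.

Conversion of B: B consumed = 1ξ₁ = 0.937 × 757 → ξ₁ = 709.3 mol/min.
Yield of F: 3ξ₂ / 757 = 1.05 → ξ₂ = 264.9 mol/min.
Outlet amounts (n = n₀ + Σ ν·ξ):
  B: 757 − 1(709.3) = 47.69
  E: 0 + 1(709.3) − 1(264.9) = 444.4
  F: 0 + 3(264.9) = 794.8

444 mol/min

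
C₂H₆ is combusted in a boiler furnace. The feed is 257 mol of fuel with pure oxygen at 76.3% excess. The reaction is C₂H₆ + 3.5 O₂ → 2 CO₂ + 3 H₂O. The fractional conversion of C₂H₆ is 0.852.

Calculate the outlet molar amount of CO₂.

438 mol

Stoichiometric O₂ = 3.5 × 257 = 899.5 mol; O₂ fed = 899.5 × 1.763 = 1586 mol.
Fuel reacted = 0.852 × 257 → ξ = 219 mol.
Outlet (n = n₀ + ν ξ):
  C₂H₆: 257 − 1(219) = 38.04
  O₂: 1586 − 3.5(219) = 819.4
  CO₂: 0 + 2(219) = 437.9
  H₂O: 0 + 3(219) = 656.9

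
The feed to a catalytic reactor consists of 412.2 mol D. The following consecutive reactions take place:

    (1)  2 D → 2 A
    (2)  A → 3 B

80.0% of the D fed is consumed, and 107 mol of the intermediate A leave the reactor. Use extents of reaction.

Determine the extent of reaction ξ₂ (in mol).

Conversion of D: D consumed = 2ξ₁ = 0.8 × 412.2 → ξ₁ = 164.9 mol.
A balance: n_A = 0 + 2ξ₁ − 1ξ₂ = 107 → ξ₂ = (2·164.9 − 107)/1 = 222.8 mol.
Outlet amounts (n = n₀ + Σ ν·ξ):
  D: 412.2 − 2(164.9) = 82.44
  A: 0 + 2(164.9) − 1(222.8) = 107
  B: 0 + 3(222.8) = 668.3

ξ₂ = 223 mol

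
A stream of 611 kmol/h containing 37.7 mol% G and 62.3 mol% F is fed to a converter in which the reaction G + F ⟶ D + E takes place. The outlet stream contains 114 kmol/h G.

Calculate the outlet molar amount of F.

264 kmol/h

For G: n = n₀ − 1ξ → 114 = 230.3 − 1ξ, giving ξ = 116.3 kmol/h.
Outlet amounts (n = n₀ + ν ξ):
  G: 230.3 − 1(116.3) = 114
  F: 380.7 − 1(116.3) = 264.3
  D: 0 + 1(116.3) = 116.3
  E: 0 + 1(116.3) = 116.3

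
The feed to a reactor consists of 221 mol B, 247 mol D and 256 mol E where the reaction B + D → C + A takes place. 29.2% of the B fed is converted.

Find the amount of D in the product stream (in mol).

B reacted = 0.292 × 221 = 64.53 mol; ν_B = −1, so ξ = 64.53/1 = 64.53 mol.
Outlet amounts (n = n₀ + ν ξ):
  B: 221 − 1(64.53) = 156.5
  D: 247 − 1(64.53) = 182.5
  C: 0 + 1(64.53) = 64.53
  A: 0 + 1(64.53) = 64.53
  E: 256 (inert)

182 mol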